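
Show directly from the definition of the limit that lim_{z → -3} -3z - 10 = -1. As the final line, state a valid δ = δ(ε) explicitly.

δ = ε/3

Let ε > 0. We need δ > 0 so that 0 < |z + 3| < δ implies |(-3z - 10) + 1| < ε.
|(-3z - 10) + 1| = |-3z - 9| = 3|z + 3|.
Thus it suffices that |z + 3| < ε/3.
Take δ = ε/3. If 0 < |z + 3| < δ then |(-3z - 10) + 1| = 3|z + 3| < 3·(ε/3) = ε.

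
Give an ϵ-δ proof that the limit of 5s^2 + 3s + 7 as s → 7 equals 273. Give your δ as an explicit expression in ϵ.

Fix ϵ > 0. We want δ > 0 such that 0 < |s − 7| < δ implies |(5s^2 + 3s + 7) − 273| < ϵ.
(5s^2 + 3s + 7) − 273 = 5s^2 + 3s - 266 = (s − 7)(5s + 38).
So |(5s^2 + 3s + 7) − 273| = |s − 7|·|5s + 38|.
Assume first that |s − 7| < 1, so |s| < 8. Then |5s + 38| ≤ 5·8 + 38 = 78.
Hence |(5s^2 + 3s + 7) − 273| ≤ 78|s − 7| < ϵ provided |s − 7| < ϵ/78.
Take δ = min(1, ϵ/78). Then 0 < |s − 7| < δ gives both |s − 7| < 1 and |s − 7| < ϵ/78, so |(5s^2 + 3s + 7) − 273| < ϵ.

δ = min(1, ϵ/78)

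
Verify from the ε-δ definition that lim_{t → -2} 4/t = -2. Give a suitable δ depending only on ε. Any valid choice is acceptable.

Let ε > 0 be given. We seek δ > 0 such that 0 < |t + 2| < δ implies |4/t + 2| < ε.
|4/t + 2| = 4·|-2 − t|/(2·|t|) = 4|t + 2|/(2|t|).
Restrict δ ≤ 1. Then |t + 2| < 1 gives |t| > 1, so 2|t| > 2.
Then |4/t + 2| < 4|t + 2|/2, which is < ε when |t + 2| < (1/2)ε.
Take δ = min(1, (1/2)ε). Then 0 < |t + 2| < δ gives both |t + 2| < 1 and |t + 2| < (1/2)ε, so |4/t + 2| < ε.

δ = min(1, (1/2)ε)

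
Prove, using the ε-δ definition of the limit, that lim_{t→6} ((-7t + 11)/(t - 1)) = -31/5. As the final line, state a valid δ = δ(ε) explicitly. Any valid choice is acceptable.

Let ε > 0 be given. We want δ > 0 with 0 < |t − 6| < δ ⇒ |(-7t + 11)/(t - 1) + 31/5| < ε.
Combining over a common denominator, (-7t + 11)/(t - 1) + 31/5 = [(-7t + 11)·5 − (-31)·(t - 1)] / [5·(t - 1)] = -4(t − 6) / (5(t - 1)).
So |(-7t + 11)/(t - 1) + 31/5| = 4|t − 6| / (5·|t − 1|).
Restrict δ ≤ 5/2. Then |t − 6| < 5/2 gives |t − 1| = |(t − 6) + 5| ≥ 5 − 5/2 = 5/2.
Hence |(-7t + 11)/(t - 1) + 31/5| < 4|t − 6|/(5·(5/2)) = (8/25)|t − 6|, which is < ε once |t − 6| < (25/8)ε.
Take δ = min(5/2, (25/8)ε). Then 0 < |t − 6| < δ forces both bounds, so |(-7t + 11)/(t - 1) + 31/5| < ε.

δ = min(5/2, (25/8)ε)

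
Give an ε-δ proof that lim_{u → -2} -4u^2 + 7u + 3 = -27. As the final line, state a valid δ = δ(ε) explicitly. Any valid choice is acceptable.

δ = min(1, ε/27)

Suppose ε > 0. We want δ > 0 such that 0 < |u + 2| < δ implies |(-4u^2 + 7u + 3) + 27| < ε.
(-4u^2 + 7u + 3) + 27 = -4u^2 + 7u + 30 = (u + 2)(-4u + 15).
So |(-4u^2 + 7u + 3) + 27| = |u + 2|·|-4u + 15|.
Assume first that |u + 2| < 1, so |u| < 3. Then |-4u + 15| ≤ 4·3 + 15 = 27.
Hence |(-4u^2 + 7u + 3) + 27| ≤ 27|u + 2| < ε provided |u + 2| < ε/27.
Take δ = min(1, ε/27). Then 0 < |u + 2| < δ gives both |u + 2| < 1 and |u + 2| < ε/27, so |(-4u^2 + 7u + 3) + 27| < ε.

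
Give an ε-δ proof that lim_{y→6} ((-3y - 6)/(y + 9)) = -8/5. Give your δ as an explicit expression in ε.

Fix ε > 0. We want δ > 0 with 0 < |y − 6| < δ ⇒ |(-3y - 6)/(y + 9) + 8/5| < ε.
Combining over a common denominator, (-3y - 6)/(y + 9) + 8/5 = [(-3y - 6)·15 − (-24)·(y + 9)] / [15·(y + 9)] = -21(y − 6) / (15(y + 9)).
So |(-3y - 6)/(y + 9) + 8/5| = 21|y − 6| / (15·|y + 9|).
Restrict δ ≤ 15/2. Then |y − 6| < 15/2 gives |y + 9| = |(y − 6) + 15| ≥ 15 − 15/2 = 15/2.
Hence |(-3y - 6)/(y + 9) + 8/5| < 21|y − 6|/(15·(15/2)) = (14/75)|y − 6|, which is < ε once |y − 6| < (75/14)ε.
Take δ = min(15/2, (75/14)ε). Then 0 < |y − 6| < δ forces both bounds, so |(-3y - 6)/(y + 9) + 8/5| < ε.

δ = min(15/2, (75/14)ε)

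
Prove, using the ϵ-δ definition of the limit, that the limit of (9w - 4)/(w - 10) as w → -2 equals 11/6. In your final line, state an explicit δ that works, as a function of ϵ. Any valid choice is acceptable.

Let ϵ > 0. We want δ > 0 with 0 < |w + 2| < δ ⇒ |(9w - 4)/(w - 10) − (11/6)| < ϵ.
Combining over a common denominator, (9w - 4)/(w - 10) − (11/6) = [(9w - 4)·(-12) − (-22)·(w - 10)] / [(-12)·(w - 10)] = -86(w + 2) / ((-12)(w - 10)).
So |(9w - 4)/(w - 10) − (11/6)| = 86|w + 2| / (12·|w − 10|).
Restrict δ ≤ 6. Then |w + 2| < 6 gives |w − 10| = |(w + 2) + (-12)| ≥ 12 − 6 = 6.
Hence |(9w - 4)/(w - 10) − (11/6)| < 86|w + 2|/(12·6) = (43/36)|w + 2|, which is < ϵ once |w + 2| < (36/43)ϵ.
Take δ = min(6, (36/43)ϵ). Then 0 < |w + 2| < δ forces both bounds, so |(9w - 4)/(w - 10) − (11/6)| < ϵ.

δ = min(6, (36/43)ϵ)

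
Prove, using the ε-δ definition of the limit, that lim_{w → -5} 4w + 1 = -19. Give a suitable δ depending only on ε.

Suppose ε > 0. We need δ > 0 so that 0 < |w + 5| < δ implies |(4w + 1) + 19| < ε.
|(4w + 1) + 19| = |4w + 20| = 4|w + 5|.
Thus it suffices that |w + 5| < ε/4.
Take δ = ε/4. If 0 < |w + 5| < δ then |(4w + 1) + 19| = 4|w + 5| < 4·(ε/4) = ε.

δ = ε/4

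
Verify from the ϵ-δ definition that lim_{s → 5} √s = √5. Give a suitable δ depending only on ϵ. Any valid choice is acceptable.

δ = min(5, √5·ϵ)

Suppose ϵ > 0. We want δ > 0 such that 0 < |s − 5| < δ implies |√s − √5| < ϵ.
Rationalise: √s − √5 = (s − 5)/(√s + √5), so |√s − √5| = |s − 5|/(√s + √5).
Restrict δ ≤ 5 so that |s − 5| < 5 forces s > 0, and then √s + √5 > √5.
Hence |√s − √5| < |s − 5|/√5, which is < ϵ once |s − 5| < √5·ϵ.
Take δ = min(5, √5·ϵ). If 0 < |s − 5| < δ then s > 0 and |√s − √5| < |s − 5|/√5 < ϵ.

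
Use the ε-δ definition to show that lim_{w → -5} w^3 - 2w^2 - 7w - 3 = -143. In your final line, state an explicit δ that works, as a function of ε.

δ = min(1, ε/106)

Let ε > 0 be given. We want δ > 0 such that 0 < |w + 5| < δ implies |(w^3 - 2w^2 - 7w - 3) + 143| < ε.
(w^3 - 2w^2 - 7w - 3) + 143 = w^3 - 2w^2 - 7w + 140 = (w + 5)(w^2 - 7w + 28).
So |(w^3 - 2w^2 - 7w - 3) + 143| = |w + 5|·|w^2 - 7w + 28|.
Assume first that |w + 5| < 1, so |w| < 6. Then |w^2 - 7w + 28| ≤ 6^2 + 7·6 + 28 = 106.
Hence |(w^3 - 2w^2 - 7w - 3) + 143| ≤ 106|w + 5| < ε provided |w + 5| < ε/106.
Choosing δ = min(1, ε/106) ensures both conditions, hence |(w^3 - 2w^2 - 7w - 3) + 143| < ε.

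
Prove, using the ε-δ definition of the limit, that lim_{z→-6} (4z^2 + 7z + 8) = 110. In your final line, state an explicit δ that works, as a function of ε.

δ = min(1, ε/45)

Let ε > 0. We want δ > 0 such that 0 < |z + 6| < δ implies |(4z^2 + 7z + 8) − 110| < ε.
(4z^2 + 7z + 8) − 110 = 4z^2 + 7z - 102 = (z + 6)(4z - 17).
So |(4z^2 + 7z + 8) − 110| = |z + 6|·|4z - 17|.
Require δ ≤ 1. Then |z + 6| < 1 gives |z| < 7, and by the triangle inequality |4z - 17| ≤ 4·7 + 17 = 45.
Hence |(4z^2 + 7z + 8) − 110| ≤ 45|z + 6| < ε provided |z + 6| < ε/45.
Choosing δ = min(1, ε/45) ensures both conditions, hence |(4z^2 + 7z + 8) − 110| < ε.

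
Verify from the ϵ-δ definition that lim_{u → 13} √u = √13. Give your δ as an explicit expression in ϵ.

Fix ϵ > 0. We want δ > 0 such that 0 < |u − 13| < δ implies |√u − √13| < ϵ.
Multiplying by the conjugate, |√u − √13| = |u − 13|/(√u + √13).
Restrict δ ≤ 13 so that |u − 13| < 13 forces u > 0, and then √u + √13 > √13.
Hence |√u − √13| < |u − 13|/√13, which is < ϵ once |u − 13| < √13·ϵ.
Take δ = min(13, √13·ϵ). If 0 < |u − 13| < δ then u > 0 and |√u − √13| < |u − 13|/√13 < ϵ.

δ = min(13, √13·ϵ)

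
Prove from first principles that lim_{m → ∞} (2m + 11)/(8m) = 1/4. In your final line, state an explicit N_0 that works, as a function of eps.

Let eps > 0. For m ≥ 1, |(2m + 11)/(8m) − (1/4)| = |88|/(8(8m)) = 88/(8(8m)).
Since 8m ≥ 8m for m ≥ 1, this is ≤ 88/(8·8m) = (11/8)/m.
So |(2m + 11)/(8m) − (1/4)| < eps whenever m > (11/8)/eps.
Take N_0 = (11/8)/eps. If m > N_0 then |(2m + 11)/(8m) − (1/4)| ≤ (11/8)/m < eps.

N_0 = (11/8)/eps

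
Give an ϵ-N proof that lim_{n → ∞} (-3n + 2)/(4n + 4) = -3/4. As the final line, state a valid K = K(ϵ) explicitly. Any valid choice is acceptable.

K = (5/4)/ϵ

Let ϵ > 0 be given. For n ≥ 1, |(-3n + 2)/(4n + 4) + 3/4| = |20|/(4(4n + 4)) = 20/(4(4n + 4)).
Since 4n + 4 ≥ 4n for n ≥ 1, this is ≤ 20/(4·4n) = (5/4)/n.
So |(-3n + 2)/(4n + 4) + 3/4| < ϵ whenever n > (5/4)/ϵ.
Take K = (5/4)/ϵ. If n > K then |(-3n + 2)/(4n + 4) + 3/4| ≤ (5/4)/n < ϵ.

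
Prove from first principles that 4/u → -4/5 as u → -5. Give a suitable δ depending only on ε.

δ = min(5/2, (25/8)ε)

Let ε > 0 be given. We seek δ > 0 such that 0 < |u + 5| < δ implies |4/u + 4/5| < ε.
|4/u + 4/5| = 4·|-5 − u|/(5·|u|) = 4|u + 5|/(5|u|).
Restrict δ ≤ 5/2. Then |u + 5| < 5/2 gives |u| > 5/2, so 5|u| > 25/2.
Then |4/u + 4/5| < 4|u + 5|/(25/2), which is < ε when |u + 5| < (25/8)ε.
Take δ = min(5/2, (25/8)ε). Then 0 < |u + 5| < δ gives both |u + 5| < 5/2 and |u + 5| < (25/8)ε, so |4/u + 4/5| < ε.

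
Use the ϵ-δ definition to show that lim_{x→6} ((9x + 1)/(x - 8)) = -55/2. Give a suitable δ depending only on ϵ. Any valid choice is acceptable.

Fix ϵ > 0. We want δ > 0 with 0 < |x − 6| < δ ⇒ |(9x + 1)/(x - 8) + 55/2| < ϵ.
Combining over a common denominator, (9x + 1)/(x - 8) + 55/2 = [(9x + 1)·(-2) − 55·(x - 8)] / [(-2)·(x - 8)] = -73(x − 6) / ((-2)(x - 8)).
So |(9x + 1)/(x - 8) + 55/2| = 73|x − 6| / (2·|x − 8|).
Restrict δ ≤ 1. Then |x − 6| < 1 gives |x − 8| = |(x − 6) + (-2)| ≥ 2 − 1 = 1.
Hence |(9x + 1)/(x - 8) + 55/2| < 73|x − 6|/(2·1) = (73/2)|x − 6|, which is < ϵ once |x − 6| < (2/73)ϵ.
Take δ = min(1, (2/73)ϵ). Then 0 < |x − 6| < δ forces both bounds, so |(9x + 1)/(x - 8) + 55/2| < ϵ.

δ = min(1, (2/73)ϵ)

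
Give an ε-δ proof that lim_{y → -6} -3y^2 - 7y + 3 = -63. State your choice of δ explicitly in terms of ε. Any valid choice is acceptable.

δ = min(2, ε/35)

Suppose ε > 0. We want δ > 0 such that 0 < |y + 6| < δ implies |(-3y^2 - 7y + 3) + 63| < ε.
(-3y^2 - 7y + 3) + 63 = -3y^2 - 7y + 66 = (y + 6)(-3y + 11).
So |(-3y^2 - 7y + 3) + 63| = |y + 6|·|-3y + 11|.
Require δ ≤ 2. Then |y + 6| < 2 gives |y| < 8, and by the triangle inequality |-3y + 11| ≤ 3·8 + 11 = 35.
Hence |(-3y^2 - 7y + 3) + 63| ≤ 35|y + 6| < ε provided |y + 6| < ε/35.
Choosing δ = min(2, ε/35) ensures both conditions, hence |(-3y^2 - 7y + 3) + 63| < ε.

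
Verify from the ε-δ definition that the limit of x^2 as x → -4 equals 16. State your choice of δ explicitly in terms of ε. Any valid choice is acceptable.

δ = min(1, ε/9)

Let ε > 0 be given. We seek δ > 0 with 0 < |x + 4| < δ ⇒ |x^2 − 16| < ε.
Factor: x^2 − 16 = (x + 4)(x - 4), so |x^2 − 16| = |x + 4|·|x - 4|.
Restrict δ ≤ 1. Then |x + 4| < 1 gives |x| < 5, so by the triangle inequality |x - 4| ≤ 5 + 4 = 9.
Hence |x^2 − 16| ≤ 9|x + 4|, which is < ε once |x + 4| < ε/9.
Take δ = min(1, ε/9). If 0 < |x + 4| < δ then both bounds hold and |x^2 − 16| ≤ 9|x + 4| < 9·(ε/9) = ε.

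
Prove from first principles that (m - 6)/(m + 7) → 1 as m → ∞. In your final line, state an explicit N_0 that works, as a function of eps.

Suppose eps > 0. For m ≥ 1, |(m - 6)/(m + 7) − 1| = |-13|/((m + 7)) = 13/((m + 7)).
Since m + 7 ≥ m for m ≥ 1, this is ≤ 13/(m) = 13/m.
So |(m - 6)/(m + 7) − 1| < eps whenever m > 13/eps.
Take N_0 = 13/eps. If m > N_0 then |(m - 6)/(m + 7) − 1| ≤ 13/m < eps.

N_0 = 13/eps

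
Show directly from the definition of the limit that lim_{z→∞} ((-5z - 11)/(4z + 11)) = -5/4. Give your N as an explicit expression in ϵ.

N = (11/16)/ϵ

Suppose ϵ > 0. We seek N > 0 such that z > N implies |(-5z - 11)/(4z + 11) + 5/4| < ϵ.
(-5z - 11)/(4z + 11) + 5/4 = (4(-5z - 11) − (-5)(4z + 11)) / (4(4z + 11)) = 11/(4(4z + 11)).
For z > 0 we have 4z + 11 > 4z, so |(-5z - 11)/(4z + 11) + 5/4| = 11/(4(4z + 11)) < 11/(4·4z) = (11/16)/z.
Thus |(-5z - 11)/(4z + 11) + 5/4| < ϵ whenever z > (11/16)/ϵ.
Take N = (11/16)/ϵ. If z > N then |(-5z - 11)/(4z + 11) + 5/4| < (11/16)/z < ϵ.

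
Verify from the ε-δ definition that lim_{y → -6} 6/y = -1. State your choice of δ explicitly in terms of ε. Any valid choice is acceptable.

δ = min(3, 3ε)

Let ε > 0. We seek δ > 0 such that 0 < |y + 6| < δ implies |6/y + 1| < ε.
|6/y + 1| = 6·|-6 − y|/(6·|y|) = 6|y + 6|/(6|y|).
Require δ ≤ 3 so that |y| > 6 − 3 = 3, hence 6|y| > 18.
Then |6/y + 1| < 6|y + 6|/18, which is < ε when |y + 6| < 3ε.
Take δ = min(3, 3ε). Then 0 < |y + 6| < δ gives both |y + 6| < 3 and |y + 6| < 3ε, so |6/y + 1| < ε.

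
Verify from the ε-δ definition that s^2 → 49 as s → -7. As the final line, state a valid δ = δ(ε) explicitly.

Fix ε > 0. We seek δ > 0 with 0 < |s + 7| < δ ⇒ |s^2 − 49| < ε.
Factor: s^2 − 49 = (s + 7)(s - 7), so |s^2 − 49| = |s + 7|·|s - 7|.
Restrict δ ≤ 2. Then |s + 7| < 2 gives |s| < 9, so by the triangle inequality |s - 7| ≤ 9 + 7 = 16.
Hence |s^2 − 49| ≤ 16|s + 7|, which is < ε once |s + 7| < ε/16.
Take δ = min(2, ε/16). If 0 < |s + 7| < δ then both bounds hold and |s^2 − 49| ≤ 16|s + 7| < 16·(ε/16) = ε.

δ = min(2, ε/16)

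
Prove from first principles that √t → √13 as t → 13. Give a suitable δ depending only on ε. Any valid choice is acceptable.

δ = min(13, √13·ε)

Let ε > 0. We want δ > 0 such that 0 < |t − 13| < δ implies |√t − √13| < ε.
Multiplying by the conjugate, |√t − √13| = |t − 13|/(√t + √13).
Restrict δ ≤ 13 so that |t − 13| < 13 forces t > 0, and then √t + √13 > √13.
Hence |√t − √13| < |t − 13|/√13, which is < ε once |t − 13| < √13·ε.
Take δ = min(13, √13·ε). If 0 < |t − 13| < δ then t > 0 and |√t − √13| < |t − 13|/√13 < ε.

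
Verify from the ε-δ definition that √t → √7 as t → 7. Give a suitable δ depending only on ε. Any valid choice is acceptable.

Let ε > 0 be given. We want δ > 0 such that 0 < |t − 7| < δ implies |√t − √7| < ε.
Multiplying by the conjugate, |√t − √7| = |t − 7|/(√t + √7).
Restrict δ ≤ 7 so that |t − 7| < 7 forces t > 0, and then √t + √7 > √7.
Hence |√t − √7| < |t − 7|/√7, which is < ε once |t − 7| < √7·ε.
Take δ = min(7, √7·ε). If 0 < |t − 7| < δ then t > 0 and |√t − √7| < |t − 7|/√7 < ε.

δ = min(7, √7·ε)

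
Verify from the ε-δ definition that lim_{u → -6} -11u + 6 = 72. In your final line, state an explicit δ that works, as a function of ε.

Fix ε > 0. We need δ > 0 so that 0 < |u + 6| < δ implies |(-11u + 6) − 72| < ε.
Since (-11u + 6) − 72 = -11(u + 6), we have |(-11u + 6) − 72| = 11|u + 6|.
Thus it suffices that |u + 6| < ε/11.
Take δ = ε/11. If 0 < |u + 6| < δ then |(-11u + 6) − 72| = 11|u + 6| < 11·(ε/11) = ε.

δ = ε/11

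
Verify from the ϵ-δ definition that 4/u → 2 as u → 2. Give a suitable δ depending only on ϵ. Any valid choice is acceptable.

Suppose ϵ > 0. We seek δ > 0 such that 0 < |u − 2| < δ implies |4/u − 2| < ϵ.
|4/u − 2| = 4·|2 − u|/(2·|u|) = 4|u − 2|/(2|u|).
Restrict δ ≤ 1. Then |u − 2| < 1 gives |u| > 1, so 2|u| > 2.
Then |4/u − 2| < 4|u − 2|/2, which is < ϵ when |u − 2| < (1/2)ϵ.
Take δ = min(1, (1/2)ϵ). Then 0 < |u − 2| < δ gives both |u − 2| < 1 and |u − 2| < (1/2)ϵ, so |4/u − 2| < ϵ.

δ = min(1, (1/2)ϵ)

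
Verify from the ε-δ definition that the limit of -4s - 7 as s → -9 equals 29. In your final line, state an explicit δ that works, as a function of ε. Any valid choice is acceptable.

Suppose ε > 0. We need δ > 0 so that 0 < |s + 9| < δ implies |(-4s - 7) − 29| < ε.
Since (-4s - 7) − 29 = -4(s + 9), we have |(-4s - 7) − 29| = 4|s + 9|.
So 4|s + 9| < ε exactly when |s + 9| < ε/4.
Take δ = ε/4. If 0 < |s + 9| < δ then |(-4s - 7) − 29| = 4|s + 9| < 4·(ε/4) = ε.

δ = ε/4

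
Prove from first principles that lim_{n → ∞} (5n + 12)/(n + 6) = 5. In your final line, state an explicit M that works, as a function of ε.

Let ε > 0 be given. For n ≥ 1, |(5n + 12)/(n + 6) − 5| = |-18|/((n + 6)) = 18/((n + 6)).
Since n + 6 ≥ n for n ≥ 1, this is ≤ 18/(n) = 18/n.
So |(5n + 12)/(n + 6) − 5| < ε whenever n > 18/ε.
Take M = 18/ε. If n > M then |(5n + 12)/(n + 6) − 5| ≤ 18/n < ε.

M = 18/ε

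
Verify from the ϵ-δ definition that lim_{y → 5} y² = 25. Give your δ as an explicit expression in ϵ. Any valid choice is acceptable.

δ = min(1, ϵ/11)

Fix ϵ > 0. We seek δ > 0 with 0 < |y − 5| < δ ⇒ |y² − 25| < ϵ.
Factor: y² − 25 = (y − 5)(y + 5), so |y² − 25| = |y − 5|·|y + 5|.
Impose δ ≤ 1 so that |y| < 6; then |y + 5| ≤ 11.
Hence |y² − 25| ≤ 11|y − 5|, which is < ϵ once |y − 5| < ϵ/11.
Take δ = min(1, ϵ/11). If 0 < |y − 5| < δ then both bounds hold and |y² − 25| ≤ 11|y − 5| < 11·(ϵ/11) = ϵ.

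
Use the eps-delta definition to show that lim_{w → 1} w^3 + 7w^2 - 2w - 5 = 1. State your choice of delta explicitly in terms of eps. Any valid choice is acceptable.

Fix eps > 0. We want delta > 0 such that 0 < |w − 1| < delta implies |(w^3 + 7w^2 - 2w - 5) − 1| < eps.
(w^3 + 7w^2 - 2w - 5) − 1 = w^3 + 7w^2 - 2w - 6 = (w − 1)(w^2 + 8w + 6).
So |(w^3 + 7w^2 - 2w - 5) − 1| = |w − 1|·|w^2 + 8w + 6|.
Require delta ≤ 1. Then |w − 1| < 1 gives |w| < 2, and by the triangle inequality |w^2 + 8w + 6| ≤ 2^2 + 8·2 + 6 = 26.
Hence |(w^3 + 7w^2 - 2w - 5) − 1| ≤ 26|w − 1| < eps provided |w − 1| < eps/26.
Take delta = min(1, eps/26). Then 0 < |w − 1| < delta gives both |w − 1| < 1 and |w − 1| < eps/26, so |(w^3 + 7w^2 - 2w - 5) − 1| < eps.

delta = min(1, eps/26)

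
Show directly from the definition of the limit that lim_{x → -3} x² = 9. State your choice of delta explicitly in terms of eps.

Fix eps > 0. We seek delta > 0 with 0 < |x + 3| < delta ⇒ |x² − 9| < eps.
Factor: x² − 9 = (x + 3)(x - 3), so |x² − 9| = |x + 3|·|x - 3|.
Restrict delta ≤ 1. Then |x + 3| < 1 gives |x| < 4, so by the triangle inequality |x - 3| ≤ 4 + 3 = 7.
Hence |x² − 9| ≤ 7|x + 3|, which is < eps once |x + 3| < eps/7.
Take delta = min(1, eps/7). If 0 < |x + 3| < delta then both bounds hold and |x² − 9| ≤ 7|x + 3| < 7·(eps/7) = eps.

delta = min(1, eps/7)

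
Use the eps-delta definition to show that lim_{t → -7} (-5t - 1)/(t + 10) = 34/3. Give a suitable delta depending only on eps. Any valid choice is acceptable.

delta = min(3/2, (9/98)eps)

Fix eps > 0. We want delta > 0 with 0 < |t + 7| < delta ⇒ |(-5t - 1)/(t + 10) − (34/3)| < eps.
Combining over a common denominator, (-5t - 1)/(t + 10) − (34/3) = [(-5t - 1)·3 − 34·(t + 10)] / [3·(t + 10)] = -49(t + 7) / (3(t + 10)).
So |(-5t - 1)/(t + 10) − (34/3)| = 49|t + 7| / (3·|t + 10|).
Restrict delta ≤ 3/2. Then |t + 7| < 3/2 gives |t + 10| = |(t + 7) + 3| ≥ 3 − 3/2 = 3/2.
Hence |(-5t - 1)/(t + 10) − (34/3)| < 49|t + 7|/(3·(3/2)) = (98/9)|t + 7|, which is < eps once |t + 7| < (9/98)eps.
Take delta = min(3/2, (9/98)eps). Then 0 < |t + 7| < delta forces both bounds, so |(-5t - 1)/(t + 10) − (34/3)| < eps.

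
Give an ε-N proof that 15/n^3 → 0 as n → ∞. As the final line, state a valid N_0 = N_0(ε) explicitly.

Fix ε > 0. For n ≥ 1, |15/n^3 − 0| = 15/n^3.
15/n^3 < ε ⇔ n^3 > 15/ε ⇔ n > (15/ε)^{1/3}.
Take N_0 = (15/ε)^{1/3}. Then n > N_0 implies 15/n^3 < ε.

N_0 = (15/ε)^{1/3}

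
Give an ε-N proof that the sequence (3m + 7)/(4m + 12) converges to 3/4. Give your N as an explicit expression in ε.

Fix ε > 0. For m ≥ 1, |(3m + 7)/(4m + 12) − (3/4)| = |-8|/(4(4m + 12)) = 8/(4(4m + 12)).
Since 4m + 12 ≥ 4m for m ≥ 1, this is ≤ 8/(4·4m) = (1/2)/m.
So |(3m + 7)/(4m + 12) − (3/4)| < ε whenever m > (1/2)/ε.
Take N = (1/2)/ε. If m > N then |(3m + 7)/(4m + 12) − (3/4)| ≤ (1/2)/m < ε.

N = (1/2)/ε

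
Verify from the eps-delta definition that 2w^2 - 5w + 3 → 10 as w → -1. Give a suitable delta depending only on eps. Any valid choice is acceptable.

delta = min(1, eps/11)

Let eps > 0 be given. We want delta > 0 such that 0 < |w + 1| < delta implies |(2w^2 - 5w + 3) − 10| < eps.
(2w^2 - 5w + 3) − 10 = 2w^2 - 5w - 7 = (w + 1)(2w - 7).
So |(2w^2 - 5w + 3) − 10| = |w + 1|·|2w - 7|.
Require delta ≤ 1. Then |w + 1| < 1 gives |w| < 2, and by the triangle inequality |2w - 7| ≤ 2·2 + 7 = 11.
Hence |(2w^2 - 5w + 3) − 10| ≤ 11|w + 1| < eps provided |w + 1| < eps/11.
Take delta = min(1, eps/11). Then 0 < |w + 1| < delta gives both |w + 1| < 1 and |w + 1| < eps/11, so |(2w^2 - 5w + 3) − 10| < eps.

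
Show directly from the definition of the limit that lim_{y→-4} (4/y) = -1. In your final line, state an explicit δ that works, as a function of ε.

Let ε > 0. We seek δ > 0 such that 0 < |y + 4| < δ implies |4/y + 1| < ε.
|4/y + 1| = 4·|-4 − y|/(4·|y|) = 4|y + 4|/(4|y|).
Require δ ≤ 2 so that |y| > 4 − 2 = 2, hence 4|y| > 8.
Then |4/y + 1| < 4|y + 4|/8, which is < ε when |y + 4| < 2ε.
Take δ = min(2, 2ε). Then 0 < |y + 4| < δ gives both |y + 4| < 2 and |y + 4| < 2ε, so |4/y + 1| < ε.

δ = min(2, 2ε)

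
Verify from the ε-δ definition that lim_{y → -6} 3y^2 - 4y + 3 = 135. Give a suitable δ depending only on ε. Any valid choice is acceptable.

δ = min(2, ε/46)

Let ε > 0 be given. We want δ > 0 such that 0 < |y + 6| < δ implies |(3y^2 - 4y + 3) − 135| < ε.
(3y^2 - 4y + 3) − 135 = 3y^2 - 4y - 132 = (y + 6)(3y - 22).
So |(3y^2 - 4y + 3) − 135| = |y + 6|·|3y - 22|.
Require δ ≤ 2. Then |y + 6| < 2 gives |y| < 8, and by the triangle inequality |3y - 22| ≤ 3·8 + 22 = 46.
Hence |(3y^2 - 4y + 3) − 135| ≤ 46|y + 6| < ε provided |y + 6| < ε/46.
Take δ = min(2, ε/46). Then 0 < |y + 6| < δ gives both |y + 6| < 2 and |y + 6| < ε/46, so |(3y^2 - 4y + 3) − 135| < ε.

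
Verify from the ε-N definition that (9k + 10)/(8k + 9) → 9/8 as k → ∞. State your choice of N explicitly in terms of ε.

N = (1/64)/ε

Let ε > 0 be given. For k ≥ 1, |(9k + 10)/(8k + 9) − (9/8)| = |-1|/(8(8k + 9)) = 1/(8(8k + 9)).
Since 8k + 9 ≥ 8k for k ≥ 1, this is ≤ 1/(8·8k) = (1/64)/k.
So |(9k + 10)/(8k + 9) − (9/8)| < ε whenever k > (1/64)/ε.
Take N = (1/64)/ε. If k > N then |(9k + 10)/(8k + 9) − (9/8)| ≤ (1/64)/k < ε.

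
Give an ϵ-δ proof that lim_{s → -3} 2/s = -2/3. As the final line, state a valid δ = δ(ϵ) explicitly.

δ = min(3/2, (9/4)ϵ)

Let ϵ > 0. We seek δ > 0 such that 0 < |s + 3| < δ implies |2/s + 2/3| < ϵ.
|2/s + 2/3| = 2·|-3 − s|/(3·|s|) = 2|s + 3|/(3|s|).
Require δ ≤ 3/2 so that |s| > 3 − 3/2 = 3/2, hence 3|s| > 9/2.
Then |2/s + 2/3| < 2|s + 3|/(9/2), which is < ϵ when |s + 3| < (9/4)ϵ.
Take δ = min(3/2, (9/4)ϵ). Then 0 < |s + 3| < δ gives both |s + 3| < 3/2 and |s + 3| < (9/4)ϵ, so |2/s + 2/3| < ϵ.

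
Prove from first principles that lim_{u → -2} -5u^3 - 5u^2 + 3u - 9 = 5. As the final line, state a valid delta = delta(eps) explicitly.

delta = min(2, eps/107)

Let eps > 0 be given. We want delta > 0 such that 0 < |u + 2| < delta implies |(-5u^3 - 5u^2 + 3u - 9) − 5| < eps.
(-5u^3 - 5u^2 + 3u - 9) − 5 = -5u^3 - 5u^2 + 3u - 14 = (u + 2)(-5u^2 + 5u - 7).
So |(-5u^3 - 5u^2 + 3u - 9) − 5| = |u + 2|·|-5u^2 + 5u - 7|.
Require delta ≤ 2. Then |u + 2| < 2 gives |u| < 4, and by the triangle inequality |-5u^2 + 5u - 7| ≤ 5·4^2 + 5·4 + 7 = 107.
Hence |(-5u^3 - 5u^2 + 3u - 9) − 5| ≤ 107|u + 2| < eps provided |u + 2| < eps/107.
Choosing delta = min(2, eps/107) ensures both conditions, hence |(-5u^3 - 5u^2 + 3u - 9) − 5| < eps.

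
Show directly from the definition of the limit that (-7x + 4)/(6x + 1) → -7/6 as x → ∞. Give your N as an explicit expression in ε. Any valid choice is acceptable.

Fix ε > 0. We seek N > 0 such that x > N implies |(-7x + 4)/(6x + 1) + 7/6| < ε.
(-7x + 4)/(6x + 1) + 7/6 = (6(-7x + 4) − (-7)(6x + 1)) / (6(6x + 1)) = 31/(6(6x + 1)).
For x > 0 we have 6x + 1 > 6x, so |(-7x + 4)/(6x + 1) + 7/6| = 31/(6(6x + 1)) < 31/(6·6x) = (31/36)/x.
Thus |(-7x + 4)/(6x + 1) + 7/6| < ε whenever x > (31/36)/ε.
Take N = (31/36)/ε. If x > N then |(-7x + 4)/(6x + 1) + 7/6| < (31/36)/x < ε.

N = (31/36)/ε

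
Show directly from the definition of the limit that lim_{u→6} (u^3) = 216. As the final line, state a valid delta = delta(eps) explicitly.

delta = min(2, eps/148)

Let eps > 0. We seek delta > 0 with 0 < |u − 6| < delta ⇒ |u^3 − 216| < eps.
Factor: u^3 − 216 = (u − 6)(u^2 + 6u + 36), so |u^3 − 216| = |u − 6|·|u^2 + 6u + 36|.
Restrict delta ≤ 2. Then |u − 6| < 2 gives |u| < 8, so by the triangle inequality |u^2 + 6u + 36| ≤ 8^2 + 6·8 + 36 = 148.
Hence |u^3 − 216| ≤ 148|u − 6|, which is < eps once |u − 6| < eps/148.
Take delta = min(2, eps/148). If 0 < |u − 6| < delta then both bounds hold and |u^3 − 216| ≤ 148|u − 6| < 148·(eps/148) = eps.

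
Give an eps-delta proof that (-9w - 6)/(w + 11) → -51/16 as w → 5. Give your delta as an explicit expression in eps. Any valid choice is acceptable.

Fix eps > 0. We want delta > 0 with 0 < |w − 5| < delta ⇒ |(-9w - 6)/(w + 11) + 51/16| < eps.
Combining over a common denominator, (-9w - 6)/(w + 11) + 51/16 = [(-9w - 6)·16 − (-51)·(w + 11)] / [16·(w + 11)] = -93(w − 5) / (16(w + 11)).
So |(-9w - 6)/(w + 11) + 51/16| = 93|w − 5| / (16·|w + 11|).
Require delta ≤ 8, so |w + 11| ≥ |16| − |w − 5| > 16 − 8 = 8.
Hence |(-9w - 6)/(w + 11) + 51/16| < 93|w − 5|/(16·8) = (93/128)|w − 5|, which is < eps once |w − 5| < (128/93)eps.
Take delta = min(8, (128/93)eps). Then 0 < |w − 5| < delta forces both bounds, so |(-9w - 6)/(w + 11) + 51/16| < eps.

delta = min(8, (128/93)eps)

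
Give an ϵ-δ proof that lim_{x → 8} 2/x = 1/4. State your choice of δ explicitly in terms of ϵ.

δ = min(4, 16ϵ)

Fix ϵ > 0. We seek δ > 0 such that 0 < |x − 8| < δ implies |2/x − (1/4)| < ϵ.
|2/x − (1/4)| = 2·|8 − x|/(8·|x|) = 2|x − 8|/(8|x|).
Require δ ≤ 4 so that |x| > 8 − 4 = 4, hence 8|x| > 32.
Then |2/x − (1/4)| < 2|x − 8|/32, which is < ϵ when |x − 8| < 16ϵ.
Take δ = min(4, 16ϵ). Then 0 < |x − 8| < δ gives both |x − 8| < 4 and |x − 8| < 16ϵ, so |2/x − (1/4)| < ϵ.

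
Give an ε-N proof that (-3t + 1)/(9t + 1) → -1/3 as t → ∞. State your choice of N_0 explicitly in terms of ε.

Let ε > 0. We seek N_0 > 0 such that t > N_0 implies |(-3t + 1)/(9t + 1) + 1/3| < ε.
(-3t + 1)/(9t + 1) + 1/3 = (9(-3t + 1) − (-3)(9t + 1)) / (9(9t + 1)) = 12/(9(9t + 1)).
For t > 0 we have 9t + 1 > 9t, so |(-3t + 1)/(9t + 1) + 1/3| = 12/(9(9t + 1)) < 12/(9·9t) = (4/27)/t.
Thus |(-3t + 1)/(9t + 1) + 1/3| < ε whenever t > (4/27)/ε.
Take N_0 = (4/27)/ε. If t > N_0 then |(-3t + 1)/(9t + 1) + 1/3| < (4/27)/t < ε.

N_0 = (4/27)/ε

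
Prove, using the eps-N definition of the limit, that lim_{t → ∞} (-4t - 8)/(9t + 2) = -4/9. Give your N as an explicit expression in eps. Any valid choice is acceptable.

N = (64/81)/eps

Let eps > 0. We seek N > 0 such that t > N implies |(-4t - 8)/(9t + 2) + 4/9| < eps.
(-4t - 8)/(9t + 2) + 4/9 = (9(-4t - 8) − (-4)(9t + 2)) / (9(9t + 2)) = -64/(9(9t + 2)).
For t > 0 we have 9t + 2 > 9t, so |(-4t - 8)/(9t + 2) + 4/9| = 64/(9(9t + 2)) < 64/(9·9t) = (64/81)/t.
Thus |(-4t - 8)/(9t + 2) + 4/9| < eps whenever t > (64/81)/eps.
Take N = (64/81)/eps. If t > N then |(-4t - 8)/(9t + 2) + 4/9| < (64/81)/t < eps.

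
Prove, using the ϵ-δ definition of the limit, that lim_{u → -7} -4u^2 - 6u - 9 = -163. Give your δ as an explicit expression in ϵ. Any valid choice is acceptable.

δ = min(2, ϵ/58)

Let ϵ > 0 be given. We want δ > 0 such that 0 < |u + 7| < δ implies |(-4u^2 - 6u - 9) + 163| < ϵ.
(-4u^2 - 6u - 9) + 163 = -4u^2 - 6u + 154 = (u + 7)(-4u + 22).
So |(-4u^2 - 6u - 9) + 163| = |u + 7|·|-4u + 22|.
Require δ ≤ 2. Then |u + 7| < 2 gives |u| < 9, and by the triangle inequality |-4u + 22| ≤ 4·9 + 22 = 58.
Hence |(-4u^2 - 6u - 9) + 163| ≤ 58|u + 7| < ϵ provided |u + 7| < ϵ/58.
Choosing δ = min(2, ϵ/58) ensures both conditions, hence |(-4u^2 - 6u - 9) + 163| < ϵ.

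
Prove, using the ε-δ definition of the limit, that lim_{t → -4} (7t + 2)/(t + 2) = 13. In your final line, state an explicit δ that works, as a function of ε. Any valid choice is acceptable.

Let ε > 0. We want δ > 0 with 0 < |t + 4| < δ ⇒ |(7t + 2)/(t + 2) − 13| < ε.
Combining over a common denominator, (7t + 2)/(t + 2) − 13 = [(7t + 2)·(-2) − (-26)·(t + 2)] / [(-2)·(t + 2)] = 12(t + 4) / ((-2)(t + 2)).
So |(7t + 2)/(t + 2) − 13| = 12|t + 4| / (2·|t + 2|).
Restrict δ ≤ 1. Then |t + 4| < 1 gives |t + 2| = |(t + 4) + (-2)| ≥ 2 − 1 = 1.
Hence |(7t + 2)/(t + 2) − 13| < 12|t + 4|/(2·1) = 6|t + 4|, which is < ε once |t + 4| < (1/6)ε.
Take δ = min(1, (1/6)ε). Then 0 < |t + 4| < δ forces both bounds, so |(7t + 2)/(t + 2) − 13| < ε.

δ = min(1, (1/6)ε)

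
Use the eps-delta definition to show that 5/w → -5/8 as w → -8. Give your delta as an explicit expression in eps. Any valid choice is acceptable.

Suppose eps > 0. We seek delta > 0 such that 0 < |w + 8| < delta implies |5/w + 5/8| < eps.
|5/w + 5/8| = 5·|-8 − w|/(8·|w|) = 5|w + 8|/(8|w|).
Require delta ≤ 4 so that |w| > 8 − 4 = 4, hence 8|w| > 32.
Then |5/w + 5/8| < 5|w + 8|/32, which is < eps when |w + 8| < (32/5)eps.
Take delta = min(4, (32/5)eps). Then 0 < |w + 8| < delta gives both |w + 8| < 4 and |w + 8| < (32/5)eps, so |5/w + 5/8| < eps.

delta = min(4, (32/5)eps)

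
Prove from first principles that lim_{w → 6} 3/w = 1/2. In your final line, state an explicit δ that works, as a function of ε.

Fix ε > 0. We seek δ > 0 such that 0 < |w − 6| < δ implies |3/w − (1/2)| < ε.
|3/w − (1/2)| = 3·|6 − w|/(6·|w|) = 3|w − 6|/(6|w|).
Require δ ≤ 3 so that |w| > 6 − 3 = 3, hence 6|w| > 18.
Then |3/w − (1/2)| < 3|w − 6|/18, which is < ε when |w − 6| < 6ε.
Take δ = min(3, 6ε). Then 0 < |w − 6| < δ gives both |w − 6| < 3 and |w − 6| < 6ε, so |3/w − (1/2)| < ε.

δ = min(3, 6ε)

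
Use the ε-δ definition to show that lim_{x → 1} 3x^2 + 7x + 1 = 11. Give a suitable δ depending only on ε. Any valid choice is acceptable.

δ = min(2, ε/19)

Fix ε > 0. We want δ > 0 such that 0 < |x − 1| < δ implies |(3x^2 + 7x + 1) − 11| < ε.
(3x^2 + 7x + 1) − 11 = 3x^2 + 7x - 10 = (x − 1)(3x + 10).
So |(3x^2 + 7x + 1) − 11| = |x − 1|·|3x + 10|.
Assume first that |x − 1| < 2, so |x| < 3. Then |3x + 10| ≤ 3·3 + 10 = 19.
Hence |(3x^2 + 7x + 1) − 11| ≤ 19|x − 1| < ε provided |x − 1| < ε/19.
Choosing δ = min(2, ε/19) ensures both conditions, hence |(3x^2 + 7x + 1) − 11| < ε.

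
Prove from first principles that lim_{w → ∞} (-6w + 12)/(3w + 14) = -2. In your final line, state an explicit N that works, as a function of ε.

Fix ε > 0. We seek N > 0 such that w > N implies |(-6w + 12)/(3w + 14) + 2| < ε.
(-6w + 12)/(3w + 14) + 2 = (3(-6w + 12) − (-6)(3w + 14)) / (3(3w + 14)) = 120/(3(3w + 14)).
For w > 0 we have 3w + 14 > 3w, so |(-6w + 12)/(3w + 14) + 2| = 120/(3(3w + 14)) < 120/(3·3w) = (40/3)/w.
Thus |(-6w + 12)/(3w + 14) + 2| < ε whenever w > (40/3)/ε.
Take N = (40/3)/ε. If w > N then |(-6w + 12)/(3w + 14) + 2| < (40/3)/w < ε.

N = (40/3)/ε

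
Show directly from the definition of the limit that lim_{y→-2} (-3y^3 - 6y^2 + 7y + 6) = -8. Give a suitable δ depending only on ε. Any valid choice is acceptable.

Let ε > 0. We want δ > 0 such that 0 < |y + 2| < δ implies |(-3y^3 - 6y^2 + 7y + 6) + 8| < ε.
(-3y^3 - 6y^2 + 7y + 6) + 8 = -3y^3 - 6y^2 + 7y + 14 = (y + 2)(-3y^2 + 7).
So |(-3y^3 - 6y^2 + 7y + 6) + 8| = |y + 2|·|-3y^2 + 7|.
Require δ ≤ 1. Then |y + 2| < 1 gives |y| < 3, and by the triangle inequality |-3y^2 + 7| ≤ 3·3^2 + 7 = 34.
Hence |(-3y^3 - 6y^2 + 7y + 6) + 8| ≤ 34|y + 2| < ε provided |y + 2| < ε/34.
Choosing δ = min(1, ε/34) ensures both conditions, hence |(-3y^3 - 6y^2 + 7y + 6) + 8| < ε.

δ = min(1, ε/34)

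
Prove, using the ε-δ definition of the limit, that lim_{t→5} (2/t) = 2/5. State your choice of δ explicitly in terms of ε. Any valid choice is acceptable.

δ = min(5/2, (25/4)ε)

Let ε > 0 be given. We seek δ > 0 such that 0 < |t − 5| < δ implies |2/t − (2/5)| < ε.
|2/t − (2/5)| = 2·|5 − t|/(5·|t|) = 2|t − 5|/(5|t|).
Restrict δ ≤ 5/2. Then |t − 5| < 5/2 gives |t| > 5/2, so 5|t| > 25/2.
Then |2/t − (2/5)| < 2|t − 5|/(25/2), which is < ε when |t − 5| < (25/4)ε.
Take δ = min(5/2, (25/4)ε). Then 0 < |t − 5| < δ gives both |t − 5| < 5/2 and |t − 5| < (25/4)ε, so |2/t − (2/5)| < ε.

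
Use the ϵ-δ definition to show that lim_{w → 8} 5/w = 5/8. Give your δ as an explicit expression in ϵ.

δ = min(4, (32/5)ϵ)

Let ϵ > 0. We seek δ > 0 such that 0 < |w − 8| < δ implies |5/w − (5/8)| < ϵ.
|5/w − (5/8)| = 5·|8 − w|/(8·|w|) = 5|w − 8|/(8|w|).
Require δ ≤ 4 so that |w| > 8 − 4 = 4, hence 8|w| > 32.
Then |5/w − (5/8)| < 5|w − 8|/32, which is < ϵ when |w − 8| < (32/5)ϵ.
Take δ = min(4, (32/5)ϵ). Then 0 < |w − 8| < δ gives both |w − 8| < 4 and |w − 8| < (32/5)ϵ, so |5/w − (5/8)| < ϵ.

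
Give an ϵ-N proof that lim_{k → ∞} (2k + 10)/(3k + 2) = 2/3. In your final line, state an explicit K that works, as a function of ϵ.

K = (26/9)/ϵ

Let ϵ > 0 be given. For k ≥ 1, |(2k + 10)/(3k + 2) − (2/3)| = |26|/(3(3k + 2)) = 26/(3(3k + 2)).
Since 3k + 2 ≥ 3k for k ≥ 1, this is ≤ 26/(3·3k) = (26/9)/k.
So |(2k + 10)/(3k + 2) − (2/3)| < ϵ whenever k > (26/9)/ϵ.
Take K = (26/9)/ϵ. If k > K then |(2k + 10)/(3k + 2) − (2/3)| ≤ (26/9)/k < ϵ.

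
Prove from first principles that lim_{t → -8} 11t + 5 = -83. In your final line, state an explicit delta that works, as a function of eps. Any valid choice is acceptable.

Let eps > 0. We need delta > 0 so that 0 < |t + 8| < delta implies |(11t + 5) + 83| < eps.
|(11t + 5) + 83| = |11t + 88| = 11|t + 8|.
Thus it suffices that |t + 8| < eps/11.
Take delta = eps/11. If 0 < |t + 8| < delta then |(11t + 5) + 83| = 11|t + 8| < 11·(eps/11) = eps.

delta = eps/11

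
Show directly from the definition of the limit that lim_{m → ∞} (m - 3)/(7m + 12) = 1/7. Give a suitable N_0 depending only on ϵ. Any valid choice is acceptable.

Fix ϵ > 0. For m ≥ 1, |(m - 3)/(7m + 12) − (1/7)| = |-33|/(7(7m + 12)) = 33/(7(7m + 12)).
Since 7m + 12 ≥ 7m for m ≥ 1, this is ≤ 33/(7·7m) = (33/49)/m.
So |(m - 3)/(7m + 12) − (1/7)| < ϵ whenever m > (33/49)/ϵ.
Take N_0 = (33/49)/ϵ. If m > N_0 then |(m - 3)/(7m + 12) − (1/7)| ≤ (33/49)/m < ϵ.

N_0 = (33/49)/ϵ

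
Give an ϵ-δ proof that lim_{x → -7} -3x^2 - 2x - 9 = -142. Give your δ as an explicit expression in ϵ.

Suppose ϵ > 0. We want δ > 0 such that 0 < |x + 7| < δ implies |(-3x^2 - 2x - 9) + 142| < ϵ.
(-3x^2 - 2x - 9) + 142 = -3x^2 - 2x + 133 = (x + 7)(-3x + 19).
So |(-3x^2 - 2x - 9) + 142| = |x + 7|·|-3x + 19|.
Require δ ≤ 1. Then |x + 7| < 1 gives |x| < 8, and by the triangle inequality |-3x + 19| ≤ 3·8 + 19 = 43.
Hence |(-3x^2 - 2x - 9) + 142| ≤ 43|x + 7| < ϵ provided |x + 7| < ϵ/43.
Choosing δ = min(1, ϵ/43) ensures both conditions, hence |(-3x^2 - 2x - 9) + 142| < ϵ.

δ = min(1, ϵ/43)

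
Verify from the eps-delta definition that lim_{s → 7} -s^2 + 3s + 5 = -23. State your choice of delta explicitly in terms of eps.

delta = min(1, eps/12)

Let eps > 0. We want delta > 0 such that 0 < |s − 7| < delta implies |(-s^2 + 3s + 5) + 23| < eps.
(-s^2 + 3s + 5) + 23 = -s^2 + 3s + 28 = (s − 7)(-s - 4).
So |(-s^2 + 3s + 5) + 23| = |s − 7|·|-s - 4|.
Require delta ≤ 1. Then |s − 7| < 1 gives |s| < 8, and by the triangle inequality |-s - 4| ≤ 8 + 4 = 12.
Hence |(-s^2 + 3s + 5) + 23| ≤ 12|s − 7| < eps provided |s − 7| < eps/12.
Take delta = min(1, eps/12). Then 0 < |s − 7| < delta gives both |s − 7| < 1 and |s − 7| < eps/12, so |(-s^2 + 3s + 5) + 23| < eps.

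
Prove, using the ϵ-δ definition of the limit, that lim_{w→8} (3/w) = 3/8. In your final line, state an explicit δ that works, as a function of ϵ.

δ = min(4, (32/3)ϵ)

Let ϵ > 0 be given. We seek δ > 0 such that 0 < |w − 8| < δ implies |3/w − (3/8)| < ϵ.
|3/w − (3/8)| = 3·|8 − w|/(8·|w|) = 3|w − 8|/(8|w|).
Require δ ≤ 4 so that |w| > 8 − 4 = 4, hence 8|w| > 32.
Then |3/w − (3/8)| < 3|w − 8|/32, which is < ϵ when |w − 8| < (32/3)ϵ.
Take δ = min(4, (32/3)ϵ). Then 0 < |w − 8| < δ gives both |w − 8| < 4 and |w − 8| < (32/3)ϵ, so |3/w − (3/8)| < ϵ.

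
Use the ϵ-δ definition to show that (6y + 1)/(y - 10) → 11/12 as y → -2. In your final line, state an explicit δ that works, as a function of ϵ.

Suppose ϵ > 0. We want δ > 0 with 0 < |y + 2| < δ ⇒ |(6y + 1)/(y - 10) − (11/12)| < ϵ.
Combining over a common denominator, (6y + 1)/(y - 10) − (11/12) = [(6y + 1)·(-12) − (-11)·(y - 10)] / [(-12)·(y - 10)] = -61(y + 2) / ((-12)(y - 10)).
So |(6y + 1)/(y - 10) − (11/12)| = 61|y + 2| / (12·|y − 10|).
Restrict δ ≤ 6. Then |y + 2| < 6 gives |y − 10| = |(y + 2) + (-12)| ≥ 12 − 6 = 6.
Hence |(6y + 1)/(y - 10) − (11/12)| < 61|y + 2|/(12·6) = (61/72)|y + 2|, which is < ϵ once |y + 2| < (72/61)ϵ.
Take δ = min(6, (72/61)ϵ). Then 0 < |y + 2| < δ forces both bounds, so |(6y + 1)/(y - 10) − (11/12)| < ϵ.

δ = min(6, (72/61)ϵ)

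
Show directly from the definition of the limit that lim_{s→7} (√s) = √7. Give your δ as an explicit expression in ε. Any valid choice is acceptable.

δ = min(7, √7·ε)

Let ε > 0. We want δ > 0 such that 0 < |s − 7| < δ implies |√s − √7| < ε.
Multiplying by the conjugate, |√s − √7| = |s − 7|/(√s + √7).
Restrict δ ≤ 7 so that |s − 7| < 7 forces s > 0, and then √s + √7 > √7.
Hence |√s − √7| < |s − 7|/√7, which is < ε once |s − 7| < √7·ε.
Take δ = min(7, √7·ε). If 0 < |s − 7| < δ then s > 0 and |√s − √7| < |s − 7|/√7 < ε.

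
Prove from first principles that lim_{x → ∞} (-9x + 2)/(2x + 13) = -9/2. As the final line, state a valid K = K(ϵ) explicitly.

K = (121/4)/ϵ

Suppose ϵ > 0. We seek K > 0 such that x > K implies |(-9x + 2)/(2x + 13) + 9/2| < ϵ.
(-9x + 2)/(2x + 13) + 9/2 = (2(-9x + 2) − (-9)(2x + 13)) / (2(2x + 13)) = 121/(2(2x + 13)).
For x > 0 we have 2x + 13 > 2x, so |(-9x + 2)/(2x + 13) + 9/2| = 121/(2(2x + 13)) < 121/(2·2x) = (121/4)/x.
Thus |(-9x + 2)/(2x + 13) + 9/2| < ϵ whenever x > (121/4)/ϵ.
Take K = (121/4)/ϵ. If x > K then |(-9x + 2)/(2x + 13) + 9/2| < (121/4)/x < ϵ.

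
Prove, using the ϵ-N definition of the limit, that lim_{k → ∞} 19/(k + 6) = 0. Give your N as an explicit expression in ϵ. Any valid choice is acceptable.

N = 19/ϵ

Suppose ϵ > 0. For k ≥ 1, |19/(k + 6) − 0| = 19/(k + 6) ≤ 19/k.
We need 19/k < ϵ, i.e. k > 19/ϵ.
Take N = 19/ϵ. If k > N then |19/(k + 6)| ≤ 19/k < ϵ.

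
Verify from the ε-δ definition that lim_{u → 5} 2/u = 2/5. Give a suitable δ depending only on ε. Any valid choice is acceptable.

Let ε > 0 be given. We seek δ > 0 such that 0 < |u − 5| < δ implies |2/u − (2/5)| < ε.
|2/u − (2/5)| = 2·|5 − u|/(5·|u|) = 2|u − 5|/(5|u|).
Restrict δ ≤ 5/2. Then |u − 5| < 5/2 gives |u| > 5/2, so 5|u| > 25/2.
Then |2/u − (2/5)| < 2|u − 5|/(25/2), which is < ε when |u − 5| < (25/4)ε.
Take δ = min(5/2, (25/4)ε). Then 0 < |u − 5| < δ gives both |u − 5| < 5/2 and |u − 5| < (25/4)ε, so |2/u − (2/5)| < ε.

δ = min(5/2, (25/4)ε)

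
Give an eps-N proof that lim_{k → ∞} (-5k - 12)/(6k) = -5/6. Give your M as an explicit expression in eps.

M = 2/eps

Suppose eps > 0. For k ≥ 1, |(-5k - 12)/(6k) + 5/6| = |-72|/(6(6k)) = 72/(6(6k)).
Since 6k ≥ 6k for k ≥ 1, this is ≤ 72/(6·6k) = 2/k.
So |(-5k - 12)/(6k) + 5/6| < eps whenever k > 2/eps.
Take M = 2/eps. If k > M then |(-5k - 12)/(6k) + 5/6| ≤ 2/k < eps.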